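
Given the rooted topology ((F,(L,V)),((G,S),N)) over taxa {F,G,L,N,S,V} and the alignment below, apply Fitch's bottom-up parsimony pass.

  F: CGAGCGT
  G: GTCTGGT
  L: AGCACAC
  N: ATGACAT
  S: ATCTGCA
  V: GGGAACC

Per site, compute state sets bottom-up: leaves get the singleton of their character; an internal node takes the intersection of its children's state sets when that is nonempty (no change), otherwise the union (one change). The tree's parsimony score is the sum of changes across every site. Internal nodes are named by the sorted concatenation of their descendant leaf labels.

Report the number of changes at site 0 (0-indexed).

LV@0: {A} ∪ {G} = {A,G} (union, +1)
FLV@0: {C} ∪ {A,G} = {A,C,G} (union, +1)
GS@0: {G} ∪ {A} = {A,G} (union, +1)
GNS@0: {A,G} ∩ {A} = {A} (intersection, +0)
FGLNSV@0: {A,C,G} ∩ {A} = {A} (intersection, +0)
LV@1: {G} ∩ {G} = {G} (intersection, +0)
FLV@1: {G} ∩ {G} = {G} (intersection, +0)
GS@1: {T} ∩ {T} = {T} (intersection, +0)
GNS@1: {T} ∩ {T} = {T} (intersection, +0)
FGLNSV@1: {G} ∪ {T} = {G,T} (union, +1)
LV@2: {C} ∪ {G} = {C,G} (union, +1)
FLV@2: {A} ∪ {C,G} = {A,C,G} (union, +1)
GS@2: {C} ∩ {C} = {C} (intersection, +0)
GNS@2: {C} ∪ {G} = {C,G} (union, +1)
FGLNSV@2: {A,C,G} ∩ {C,G} = {C,G} (intersection, +0)
LV@3: {A} ∩ {A} = {A} (intersection, +0)
FLV@3: {G} ∪ {A} = {A,G} (union, +1)
GS@3: {T} ∩ {T} = {T} (intersection, +0)
GNS@3: {T} ∪ {A} = {A,T} (union, +1)
FGLNSV@3: {A,G} ∩ {A,T} = {A} (intersection, +0)
LV@4: {C} ∪ {A} = {A,C} (union, +1)
FLV@4: {C} ∩ {A,C} = {C} (intersection, +0)
GS@4: {G} ∩ {G} = {G} (intersection, +0)
GNS@4: {G} ∪ {C} = {C,G} (union, +1)
FGLNSV@4: {C} ∩ {C,G} = {C} (intersection, +0)
LV@5: {A} ∪ {C} = {A,C} (union, +1)
FLV@5: {G} ∪ {A,C} = {A,C,G} (union, +1)
GS@5: {G} ∪ {C} = {C,G} (union, +1)
GNS@5: {C,G} ∪ {A} = {A,C,G} (union, +1)
FGLNSV@5: {A,C,G} ∩ {A,C,G} = {A,C,G} (intersection, +0)
LV@6: {C} ∩ {C} = {C} (intersection, +0)
FLV@6: {T} ∪ {C} = {C,T} (union, +1)
GS@6: {T} ∪ {A} = {A,T} (union, +1)
GNS@6: {A,T} ∩ {T} = {T} (intersection, +0)
FGLNSV@6: {C,T} ∩ {T} = {T} (intersection, +0)
per-site changes: [3, 1, 3, 2, 2, 4, 2]; total = 17

3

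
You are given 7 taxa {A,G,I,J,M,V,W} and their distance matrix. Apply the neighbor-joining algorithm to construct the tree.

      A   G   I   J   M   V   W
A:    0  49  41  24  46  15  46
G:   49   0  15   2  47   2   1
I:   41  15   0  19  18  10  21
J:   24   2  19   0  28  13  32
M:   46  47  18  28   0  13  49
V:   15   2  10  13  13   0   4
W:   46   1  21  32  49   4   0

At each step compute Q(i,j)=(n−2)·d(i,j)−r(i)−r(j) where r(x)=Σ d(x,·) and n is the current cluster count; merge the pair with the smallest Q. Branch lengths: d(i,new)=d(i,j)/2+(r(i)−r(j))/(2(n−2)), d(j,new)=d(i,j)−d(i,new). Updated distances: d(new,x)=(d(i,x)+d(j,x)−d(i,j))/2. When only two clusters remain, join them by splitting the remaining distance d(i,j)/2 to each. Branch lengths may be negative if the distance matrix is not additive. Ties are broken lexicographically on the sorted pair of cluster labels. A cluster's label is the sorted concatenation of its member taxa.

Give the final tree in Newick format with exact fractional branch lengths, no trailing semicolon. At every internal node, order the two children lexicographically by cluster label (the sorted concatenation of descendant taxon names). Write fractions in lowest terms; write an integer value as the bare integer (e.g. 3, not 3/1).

((((A:83/4,J:13/4):83/16,(I:25/8,M:119/8):117/16):71/16,(G:-16/5,W:21/5):175/16):-135/32,V:-135/32)

iteration 1: select G,W (d=1, Q=-264); attach at lengths (-16/5, 21/5); label the merged cluster GW
  updated: d(A,GW)=47, d(GW,I)=35/2, d(GW,J)=33/2, d(GW,M)=95/2, d(GW,V)=5/2
iteration 2: select I,M (d=18, Q=-186); attach at lengths (25/8, 119/8); label the merged cluster IM
  updated: d(A,IM)=69/2, d(GW,IM)=47/2, d(IM,J)=29/2, d(IM,V)=5/2
iteration 3: select A,J (d=24, Q=-233/2); attach at lengths (83/4, 13/4); label the merged cluster AJ
  updated: d(AJ,GW)=79/4, d(AJ,IM)=25/2, d(AJ,V)=2
iteration 4: select AJ,IM (d=25/2, Q=-191/4); attach at lengths (83/16, 117/16); label the merged cluster AIJM
  updated: d(AIJM,GW)=123/8, d(AIJM,V)=-4
iteration 5: select AIJM,GW (d=123/8, Q=-111/8); attach at lengths (71/16, 175/16); label the merged cluster AGIJMW
  updated: d(AGIJMW,V)=-135/16
iteration 6: select AGIJMW,V (d=-135/16); attach at lengths (-135/32, -135/32); label the merged cluster AGIJMVW
final tree: ((((A:83/4,J:13/4):83/16,(I:25/8,M:119/8):117/16):71/16,(G:-16/5,W:21/5):175/16):-135/32,V:-135/32)
total length: 999/16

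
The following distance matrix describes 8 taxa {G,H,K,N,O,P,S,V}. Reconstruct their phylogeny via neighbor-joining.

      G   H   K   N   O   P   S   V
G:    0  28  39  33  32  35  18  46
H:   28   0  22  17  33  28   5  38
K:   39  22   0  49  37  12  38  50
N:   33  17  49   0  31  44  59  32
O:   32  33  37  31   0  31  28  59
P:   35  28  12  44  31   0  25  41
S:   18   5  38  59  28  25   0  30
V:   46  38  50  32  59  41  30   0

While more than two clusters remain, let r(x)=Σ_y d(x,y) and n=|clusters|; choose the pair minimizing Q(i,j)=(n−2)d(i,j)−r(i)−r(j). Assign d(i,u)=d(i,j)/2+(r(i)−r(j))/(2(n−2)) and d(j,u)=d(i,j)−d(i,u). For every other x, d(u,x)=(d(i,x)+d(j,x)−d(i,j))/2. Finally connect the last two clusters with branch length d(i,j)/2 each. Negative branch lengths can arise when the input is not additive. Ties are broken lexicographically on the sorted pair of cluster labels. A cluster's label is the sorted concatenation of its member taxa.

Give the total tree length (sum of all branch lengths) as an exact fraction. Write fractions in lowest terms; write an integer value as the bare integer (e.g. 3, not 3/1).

3539/32

1. join K+P (d=12, Q=-391) ⇒ KP; edges |K|=103/12, |P|=41/12
  updated: d(G,KP)=31, d(H,KP)=19, d(KP,N)=81/2, d(KP,O)=28, d(KP,S)=51/2, d(KP,V)=79/2
2. join N+V (d=32, Q=-297) ⇒ NV; edges |N|=64/5, |V|=96/5
  updated: d(G,NV)=47/2, d(H,NV)=23/2, d(KP,NV)=24, d(NV,O)=29, d(NV,S)=57/2
3. join H+S (d=5, Q=-363/2) ⇒ HS; edges |H|=23/16, |S|=57/16
  updated: d(G,HS)=41/2, d(HS,KP)=79/4, d(HS,NV)=35/2, d(HS,O)=28
4. join KP+O (d=28, Q=-543/4) ⇒ KOP; edges |KP|=93/8, |O|=131/8
  updated: d(G,KOP)=35/2, d(HS,KOP)=79/8, d(KOP,NV)=25/2
5. join G+HS (d=41/2, Q=-547/8) ⇒ GHS; edges |G|=437/32, |HS|=219/32
  updated: d(GHS,KOP)=55/16, d(GHS,NV)=41/4
6. join GHS+KOP (d=55/16, Q=-419/16) ⇒ GHKOPS; edges |GHS|=19/32, |KOP|=91/32
  updated: d(GHKOPS,NV)=309/32
7. join GHKOPS+NV (d=309/32) ⇒ GHKNOPSV; edges |GHKOPS|=309/64, |NV|=309/64
final tree: (((G:437/32,(H:23/16,S:57/16):219/32):19/32,((K:103/12,P:41/12):93/8,O:131/8):91/32):309/64,(N:64/5,V:96/5):309/64)
total length: 3539/32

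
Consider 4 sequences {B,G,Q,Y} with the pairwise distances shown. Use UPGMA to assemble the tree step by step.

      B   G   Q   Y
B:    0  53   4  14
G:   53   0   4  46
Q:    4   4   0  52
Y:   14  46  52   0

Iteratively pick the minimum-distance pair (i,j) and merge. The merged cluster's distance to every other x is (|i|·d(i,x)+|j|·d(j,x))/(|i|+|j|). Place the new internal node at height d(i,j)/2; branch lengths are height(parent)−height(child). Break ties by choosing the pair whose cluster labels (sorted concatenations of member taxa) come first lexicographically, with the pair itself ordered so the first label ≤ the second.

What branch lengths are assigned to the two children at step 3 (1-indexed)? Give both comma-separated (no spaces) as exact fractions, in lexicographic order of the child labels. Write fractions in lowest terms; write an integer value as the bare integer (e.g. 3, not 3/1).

iteration 1: select B,Q (d=4); attach at lengths (2, 2); label the merged cluster BQ
  updated: d(BQ,G)=57/2, d(BQ,Y)=33
iteration 2: select BQ,G (d=57/2); attach at lengths (49/4, 57/4); label the merged cluster BGQ
  updated: d(BGQ,Y)=112/3
iteration 3: select BGQ,Y (d=112/3); attach at lengths (53/12, 56/3); label the merged cluster BGQY
final tree: (((B:2,Q:2):49/4,G:57/4):53/12,Y:56/3)
total length: 643/12

53/12,56/3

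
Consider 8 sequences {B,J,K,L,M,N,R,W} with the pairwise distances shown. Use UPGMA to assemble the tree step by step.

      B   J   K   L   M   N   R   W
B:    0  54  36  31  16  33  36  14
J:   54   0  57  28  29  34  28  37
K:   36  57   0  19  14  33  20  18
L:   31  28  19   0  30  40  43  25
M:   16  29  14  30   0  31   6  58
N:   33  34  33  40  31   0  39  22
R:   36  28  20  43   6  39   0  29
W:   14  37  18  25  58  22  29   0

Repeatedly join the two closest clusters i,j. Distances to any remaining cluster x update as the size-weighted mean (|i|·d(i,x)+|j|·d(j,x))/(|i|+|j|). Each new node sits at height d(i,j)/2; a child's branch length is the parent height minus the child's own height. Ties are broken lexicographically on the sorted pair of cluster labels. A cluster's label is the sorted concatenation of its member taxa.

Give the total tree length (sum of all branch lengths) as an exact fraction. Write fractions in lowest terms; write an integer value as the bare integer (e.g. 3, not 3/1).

1769/18

1. join M+R (d=6) ⇒ MR; edges |M|=3, |R|=3
  updated: d(B,MR)=26, d(J,MR)=57/2, d(K,MR)=17, d(L,MR)=73/2, d(MR,N)=35, d(MR,W)=87/2
2. join B+W (d=14) ⇒ BW; edges |B|=7, |W|=7
  updated: d(BW,J)=91/2, d(BW,K)=27, d(BW,L)=28, d(BW,MR)=139/4, d(BW,N)=55/2
3. join K+MR (d=17) ⇒ KMR; edges |K|=17/2, |MR|=11/2
  updated: d(BW,KMR)=193/6, d(J,KMR)=38, d(KMR,L)=92/3, d(KMR,N)=103/3
4. join BW+N (d=55/2) ⇒ BNW; edges |BW|=27/4, |N|=55/4
  updated: d(BNW,J)=125/3, d(BNW,KMR)=296/9, d(BNW,L)=32
5. join J+L (d=28) ⇒ JL; edges |J|=14, |L|=14
  updated: d(BNW,JL)=221/6, d(JL,KMR)=103/3
6. join BNW+KMR (d=296/9) ⇒ BKMNRW; edges |BNW|=97/36, |KMR|=143/18
  updated: d(BKMNRW,JL)=427/12
7. join BKMNRW+JL (d=427/12) ⇒ BJKLMNRW; edges |BKMNRW|=97/72, |JL|=91/24
final tree: ((((B:7,W:7):27/4,N:55/4):97/36,(K:17/2,(M:3,R:3):11/2):143/18):97/72,(J:14,L:14):91/24)
total length: 1769/18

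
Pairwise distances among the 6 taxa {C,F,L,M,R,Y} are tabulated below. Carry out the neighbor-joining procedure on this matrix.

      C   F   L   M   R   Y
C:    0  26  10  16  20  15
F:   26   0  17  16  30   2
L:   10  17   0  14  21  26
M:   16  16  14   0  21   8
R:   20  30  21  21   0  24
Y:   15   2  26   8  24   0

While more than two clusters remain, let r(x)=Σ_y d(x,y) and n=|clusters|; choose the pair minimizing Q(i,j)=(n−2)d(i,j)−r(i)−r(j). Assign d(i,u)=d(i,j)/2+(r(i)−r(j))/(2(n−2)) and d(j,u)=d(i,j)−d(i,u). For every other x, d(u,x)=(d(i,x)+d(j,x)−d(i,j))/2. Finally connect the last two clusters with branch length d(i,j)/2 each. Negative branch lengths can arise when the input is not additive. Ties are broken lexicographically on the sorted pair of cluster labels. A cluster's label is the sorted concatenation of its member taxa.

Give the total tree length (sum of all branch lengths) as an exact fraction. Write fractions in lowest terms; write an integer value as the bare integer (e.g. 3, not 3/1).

iteration 1: select F,Y (d=2, Q=-158); attach at lengths (3, -1); label the merged cluster FY
  updated: d(C,FY)=39/2, d(FY,L)=41/2, d(FY,M)=11, d(FY,R)=26
iteration 2: select FY,M (d=11, Q=-106); attach at lengths (8, 3); label the merged cluster FMY
  updated: d(C,FMY)=49/4, d(FMY,L)=47/4, d(FMY,R)=18
iteration 3: select C,L (d=10, Q=-65); attach at lengths (39/8, 41/8); label the merged cluster CL
  updated: d(CL,FMY)=7, d(CL,R)=31/2
iteration 4: select CL,FMY (d=7, Q=-81/2); attach at lengths (9/4, 19/4); label the merged cluster CFLMY
  updated: d(CFLMY,R)=53/4
iteration 5: select CFLMY,R (d=53/4); attach at lengths (53/8, 53/8); label the merged cluster CFLMRY
final tree: (((C:39/8,L:41/8):9/4,((F:3,Y:-1):8,M:3):19/4):53/8,R:53/8)
total length: 173/4

173/4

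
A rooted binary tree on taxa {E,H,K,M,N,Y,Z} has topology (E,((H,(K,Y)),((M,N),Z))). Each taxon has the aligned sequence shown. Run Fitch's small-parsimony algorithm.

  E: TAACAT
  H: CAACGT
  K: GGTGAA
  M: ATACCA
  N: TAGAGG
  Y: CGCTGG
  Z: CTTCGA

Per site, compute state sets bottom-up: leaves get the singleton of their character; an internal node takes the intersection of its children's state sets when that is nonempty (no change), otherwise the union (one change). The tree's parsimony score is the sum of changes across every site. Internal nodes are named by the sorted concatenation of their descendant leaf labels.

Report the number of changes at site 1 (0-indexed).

KY@0: {G} ∪ {C} = {C,G} (union, +1)
HKY@0: {C} ∩ {C,G} = {C} (intersection, +0)
MN@0: {A} ∪ {T} = {A,T} (union, +1)
MNZ@0: {A,T} ∪ {C} = {A,C,T} (union, +1)
HKMNYZ@0: {C} ∩ {A,C,T} = {C} (intersection, +0)
EHKMNYZ@0: {T} ∪ {C} = {C,T} (union, +1)
KY@1: {G} ∩ {G} = {G} (intersection, +0)
HKY@1: {A} ∪ {G} = {A,G} (union, +1)
MN@1: {T} ∪ {A} = {A,T} (union, +1)
MNZ@1: {A,T} ∩ {T} = {T} (intersection, +0)
HKMNYZ@1: {A,G} ∪ {T} = {A,G,T} (union, +1)
EHKMNYZ@1: {A} ∩ {A,G,T} = {A} (intersection, +0)
KY@2: {T} ∪ {C} = {C,T} (union, +1)
HKY@2: {A} ∪ {C,T} = {A,C,T} (union, +1)
MN@2: {A} ∪ {G} = {A,G} (union, +1)
MNZ@2: {A,G} ∪ {T} = {A,G,T} (union, +1)
HKMNYZ@2: {A,C,T} ∩ {A,G,T} = {A,T} (intersection, +0)
EHKMNYZ@2: {A} ∩ {A,T} = {A} (intersection, +0)
KY@3: {G} ∪ {T} = {G,T} (union, +1)
HKY@3: {C} ∪ {G,T} = {C,G,T} (union, +1)
MN@3: {C} ∪ {A} = {A,C} (union, +1)
MNZ@3: {A,C} ∩ {C} = {C} (intersection, +0)
HKMNYZ@3: {C,G,T} ∩ {C} = {C} (intersection, +0)
EHKMNYZ@3: {C} ∩ {C} = {C} (intersection, +0)
KY@4: {A} ∪ {G} = {A,G} (union, +1)
HKY@4: {G} ∩ {A,G} = {G} (intersection, +0)
MN@4: {C} ∪ {G} = {C,G} (union, +1)
MNZ@4: {C,G} ∩ {G} = {G} (intersection, +0)
HKMNYZ@4: {G} ∩ {G} = {G} (intersection, +0)
EHKMNYZ@4: {A} ∪ {G} = {A,G} (union, +1)
KY@5: {A} ∪ {G} = {A,G} (union, +1)
HKY@5: {T} ∪ {A,G} = {A,G,T} (union, +1)
MN@5: {A} ∪ {G} = {A,G} (union, +1)
MNZ@5: {A,G} ∩ {A} = {A} (intersection, +0)
HKMNYZ@5: {A,G,T} ∩ {A} = {A} (intersection, +0)
EHKMNYZ@5: {T} ∪ {A} = {A,T} (union, +1)
per-site changes: [4, 3, 4, 3, 3, 4]; total = 21

3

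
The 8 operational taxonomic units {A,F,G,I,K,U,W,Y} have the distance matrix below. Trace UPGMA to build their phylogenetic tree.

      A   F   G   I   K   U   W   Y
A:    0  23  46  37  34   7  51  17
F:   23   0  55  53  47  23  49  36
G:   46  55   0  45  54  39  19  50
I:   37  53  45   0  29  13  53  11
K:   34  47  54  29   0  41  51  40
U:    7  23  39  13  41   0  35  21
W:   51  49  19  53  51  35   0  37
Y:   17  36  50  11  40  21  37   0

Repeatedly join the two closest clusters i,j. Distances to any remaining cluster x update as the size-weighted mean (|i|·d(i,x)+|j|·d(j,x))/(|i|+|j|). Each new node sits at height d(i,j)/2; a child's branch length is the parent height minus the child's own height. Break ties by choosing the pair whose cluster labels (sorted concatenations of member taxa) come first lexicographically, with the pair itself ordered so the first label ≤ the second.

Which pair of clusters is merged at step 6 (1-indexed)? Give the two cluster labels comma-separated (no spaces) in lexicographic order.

1. join A+U (d=7) ⇒ AU; edges |A|=7/2, |U|=7/2
  updated: d(AU,F)=23, d(AU,G)=85/2, d(AU,I)=25, d(AU,K)=75/2, d(AU,W)=43, d(AU,Y)=19
2. join I+Y (d=11) ⇒ IY; edges |I|=11/2, |Y|=11/2
  updated: d(AU,IY)=22, d(F,IY)=89/2, d(G,IY)=95/2, d(IY,K)=69/2, d(IY,W)=45
3. join G+W (d=19) ⇒ GW; edges |G|=19/2, |W|=19/2
  updated: d(AU,GW)=171/4, d(F,GW)=52, d(GW,IY)=185/4, d(GW,K)=105/2
4. join AU+IY (d=22) ⇒ AIUY; edges |AU|=15/2, |IY|=11/2
  updated: d(AIUY,F)=135/4, d(AIUY,GW)=89/2, d(AIUY,K)=36
5. join AIUY+F (d=135/4) ⇒ AFIUY; edges |AIUY|=47/8, |F|=135/8
  updated: d(AFIUY,GW)=46, d(AFIUY,K)=191/5
6. join AFIUY+K (d=191/5) ⇒ AFIKUY; edges |AFIUY|=89/40, |K|=191/10
  updated: d(AFIKUY,GW)=565/12
7. join AFIKUY+GW (d=565/12) ⇒ AFGIKUWY; edges |AFIKUY|=533/120, |GW|=337/24
final tree: (((((A:7/2,U:7/2):15/2,(I:11/2,Y:11/2):11/2):47/8,F:135/8):89/40,K:191/10):533/120,(G:19/2,W:19/2):337/24)
total length: 13507/120

AFIUY,K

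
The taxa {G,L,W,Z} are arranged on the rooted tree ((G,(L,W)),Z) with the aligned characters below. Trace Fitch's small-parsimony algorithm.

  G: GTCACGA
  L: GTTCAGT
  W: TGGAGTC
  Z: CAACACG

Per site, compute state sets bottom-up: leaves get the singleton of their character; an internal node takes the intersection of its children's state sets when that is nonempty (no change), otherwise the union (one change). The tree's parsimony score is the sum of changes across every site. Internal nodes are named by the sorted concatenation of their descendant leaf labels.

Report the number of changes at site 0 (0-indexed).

2

site 0, node LW: L={G} ∪ W={T} → {G,T} (+1)
site 0, node GLW: G={G} ∩ LW={G,T} → {G} (+0)
site 0, node GLWZ: GLW={G} ∪ Z={C} → {C,G} (+1)
site 1, node LW: L={T} ∪ W={G} → {G,T} (+1)
site 1, node GLW: G={T} ∩ LW={G,T} → {T} (+0)
site 1, node GLWZ: GLW={T} ∪ Z={A} → {A,T} (+1)
site 2, node LW: L={T} ∪ W={G} → {G,T} (+1)
site 2, node GLW: G={C} ∪ LW={G,T} → {C,G,T} (+1)
site 2, node GLWZ: GLW={C,G,T} ∪ Z={A} → {A,C,G,T} (+1)
site 3, node LW: L={C} ∪ W={A} → {A,C} (+1)
site 3, node GLW: G={A} ∩ LW={A,C} → {A} (+0)
site 3, node GLWZ: GLW={A} ∪ Z={C} → {A,C} (+1)
site 4, node LW: L={A} ∪ W={G} → {A,G} (+1)
site 4, node GLW: G={C} ∪ LW={A,G} → {A,C,G} (+1)
site 4, node GLWZ: GLW={A,C,G} ∩ Z={A} → {A} (+0)
site 5, node LW: L={G} ∪ W={T} → {G,T} (+1)
site 5, node GLW: G={G} ∩ LW={G,T} → {G} (+0)
site 5, node GLWZ: GLW={G} ∪ Z={C} → {C,G} (+1)
site 6, node LW: L={T} ∪ W={C} → {C,T} (+1)
site 6, node GLW: G={A} ∪ LW={C,T} → {A,C,T} (+1)
site 6, node GLWZ: GLW={A,C,T} ∪ Z={G} → {A,C,G,T} (+1)
per-site changes: [2, 2, 3, 2, 2, 2, 3]; total = 16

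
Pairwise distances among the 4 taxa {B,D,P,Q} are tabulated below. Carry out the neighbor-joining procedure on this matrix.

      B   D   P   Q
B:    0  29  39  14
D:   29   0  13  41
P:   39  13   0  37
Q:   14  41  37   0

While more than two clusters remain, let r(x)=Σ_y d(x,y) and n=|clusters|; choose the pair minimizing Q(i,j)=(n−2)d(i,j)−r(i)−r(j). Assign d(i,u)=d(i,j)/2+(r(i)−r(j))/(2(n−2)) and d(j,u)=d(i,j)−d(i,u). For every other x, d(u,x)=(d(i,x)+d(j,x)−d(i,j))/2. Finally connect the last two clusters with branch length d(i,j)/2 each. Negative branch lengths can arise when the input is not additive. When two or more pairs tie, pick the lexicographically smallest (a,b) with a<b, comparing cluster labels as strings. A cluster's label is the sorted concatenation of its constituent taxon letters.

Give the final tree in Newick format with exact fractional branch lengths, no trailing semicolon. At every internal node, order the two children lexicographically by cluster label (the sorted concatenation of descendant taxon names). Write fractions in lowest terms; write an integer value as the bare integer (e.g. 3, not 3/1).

(((B:9/2,Q:19/2):23,D:5):4,P:4)

1. join B+Q (d=14, Q=-146) ⇒ BQ; edges |B|=9/2, |Q|=19/2
  updated: d(BQ,D)=28, d(BQ,P)=31
2. join BQ+D (d=28, Q=-72) ⇒ BDQ; edges |BQ|=23, |D|=5
  updated: d(BDQ,P)=8
3. join BDQ+P (d=8) ⇒ BDPQ; edges |BDQ|=4, |P|=4
final tree: (((B:9/2,Q:19/2):23,D:5):4,P:4)
total length: 50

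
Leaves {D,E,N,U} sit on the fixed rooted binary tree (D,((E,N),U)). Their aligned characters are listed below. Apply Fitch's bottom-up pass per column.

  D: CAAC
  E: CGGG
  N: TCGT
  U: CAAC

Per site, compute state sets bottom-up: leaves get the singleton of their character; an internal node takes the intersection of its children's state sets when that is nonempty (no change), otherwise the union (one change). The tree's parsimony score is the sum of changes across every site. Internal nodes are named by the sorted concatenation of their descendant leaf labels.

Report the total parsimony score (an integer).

[col 0] EN: children E:{C}, N:{T} ∪→ {C,T}; cost 1
[col 0] ENU: children EN:{C,T}, U:{C} ∩→ {C}; cost 0
[col 0] DENU: children D:{C}, ENU:{C} ∩→ {C}; cost 0
[col 1] EN: children E:{G}, N:{C} ∪→ {C,G}; cost 1
[col 1] ENU: children EN:{C,G}, U:{A} ∪→ {A,C,G}; cost 1
[col 1] DENU: children D:{A}, ENU:{A,C,G} ∩→ {A}; cost 0
[col 2] EN: children E:{G}, N:{G} ∩→ {G}; cost 0
[col 2] ENU: children EN:{G}, U:{A} ∪→ {A,G}; cost 1
[col 2] DENU: children D:{A}, ENU:{A,G} ∩→ {A}; cost 0
[col 3] EN: children E:{G}, N:{T} ∪→ {G,T}; cost 1
[col 3] ENU: children EN:{G,T}, U:{C} ∪→ {C,G,T}; cost 1
[col 3] DENU: children D:{C}, ENU:{C,G,T} ∩→ {C}; cost 0
per-site changes: [1, 2, 1, 2]; total = 6

6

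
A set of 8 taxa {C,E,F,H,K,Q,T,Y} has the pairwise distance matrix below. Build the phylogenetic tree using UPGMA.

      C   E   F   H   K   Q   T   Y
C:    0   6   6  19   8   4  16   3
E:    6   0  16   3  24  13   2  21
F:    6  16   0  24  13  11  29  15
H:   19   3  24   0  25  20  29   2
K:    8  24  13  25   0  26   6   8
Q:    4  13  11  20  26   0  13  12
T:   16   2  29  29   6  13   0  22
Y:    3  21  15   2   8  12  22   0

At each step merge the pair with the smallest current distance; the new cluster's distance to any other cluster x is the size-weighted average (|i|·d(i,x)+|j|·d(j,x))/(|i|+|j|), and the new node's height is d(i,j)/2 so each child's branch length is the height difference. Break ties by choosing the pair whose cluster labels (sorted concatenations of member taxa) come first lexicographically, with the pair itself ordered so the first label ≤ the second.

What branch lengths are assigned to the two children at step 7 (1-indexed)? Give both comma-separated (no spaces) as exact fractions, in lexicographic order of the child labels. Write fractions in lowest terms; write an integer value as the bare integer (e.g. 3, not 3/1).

31/60,23/30

1. join E+T (d=2) ⇒ ET; edges |E|=1, |T|=1
  updated: d(C,ET)=11, d(ET,F)=45/2, d(ET,H)=16, d(ET,K)=15, d(ET,Q)=13, d(ET,Y)=43/2
2. join H+Y (d=2) ⇒ HY; edges |H|=1, |Y|=1
  updated: d(C,HY)=11, d(ET,HY)=75/4, d(F,HY)=39/2, d(HY,K)=33/2, d(HY,Q)=16
3. join C+Q (d=4) ⇒ CQ; edges |C|=2, |Q|=2
  updated: d(CQ,ET)=12, d(CQ,F)=17/2, d(CQ,HY)=27/2, d(CQ,K)=17
4. join CQ+F (d=17/2) ⇒ CFQ; edges |CQ|=9/4, |F|=17/4
  updated: d(CFQ,ET)=31/2, d(CFQ,HY)=31/2, d(CFQ,K)=47/3
5. join ET+K (d=15) ⇒ EKT; edges |ET|=13/2, |K|=15/2
  updated: d(CFQ,EKT)=140/9, d(EKT,HY)=18
6. join CFQ+HY (d=31/2) ⇒ CFHQY; edges |CFQ|=7/2, |HY|=27/4
  updated: d(CFHQY,EKT)=248/15
7. join CFHQY+EKT (d=248/15) ⇒ CEFHKQTY; edges |CFHQY|=31/60, |EKT|=23/30
final tree: ((((C:2,Q:2):9/4,F:17/4):7/2,(H:1,Y:1):27/4):31/60,((E:1,T:1):13/2,K:15/2):23/30)
total length: 1201/30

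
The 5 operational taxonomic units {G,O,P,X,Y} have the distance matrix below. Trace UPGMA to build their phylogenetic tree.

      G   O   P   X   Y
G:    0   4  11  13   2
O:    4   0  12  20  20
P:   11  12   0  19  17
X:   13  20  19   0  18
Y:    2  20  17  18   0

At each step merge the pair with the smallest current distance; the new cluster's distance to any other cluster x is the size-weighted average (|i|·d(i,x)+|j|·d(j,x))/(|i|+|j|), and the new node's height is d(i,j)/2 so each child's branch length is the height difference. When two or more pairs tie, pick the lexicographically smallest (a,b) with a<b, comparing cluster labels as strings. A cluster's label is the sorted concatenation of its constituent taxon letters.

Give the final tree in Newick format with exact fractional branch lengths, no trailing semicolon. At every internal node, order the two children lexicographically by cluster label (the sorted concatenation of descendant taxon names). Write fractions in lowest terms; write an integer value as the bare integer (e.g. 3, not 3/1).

iteration 1: select G,Y (d=2); attach at lengths (1, 1); label the merged cluster GY
  updated: d(GY,O)=12, d(GY,P)=14, d(GY,X)=31/2
iteration 2: select GY,O (d=12); attach at lengths (5, 6); label the merged cluster GOY
  updated: d(GOY,P)=40/3, d(GOY,X)=17
iteration 3: select GOY,P (d=40/3); attach at lengths (2/3, 20/3); label the merged cluster GOPY
  updated: d(GOPY,X)=35/2
iteration 4: select GOPY,X (d=35/2); attach at lengths (25/12, 35/4); label the merged cluster GOPXY
final tree: ((((G:1,Y:1):5,O:6):2/3,P:20/3):25/12,X:35/4)
total length: 187/6

((((G:1,Y:1):5,O:6):2/3,P:20/3):25/12,X:35/4)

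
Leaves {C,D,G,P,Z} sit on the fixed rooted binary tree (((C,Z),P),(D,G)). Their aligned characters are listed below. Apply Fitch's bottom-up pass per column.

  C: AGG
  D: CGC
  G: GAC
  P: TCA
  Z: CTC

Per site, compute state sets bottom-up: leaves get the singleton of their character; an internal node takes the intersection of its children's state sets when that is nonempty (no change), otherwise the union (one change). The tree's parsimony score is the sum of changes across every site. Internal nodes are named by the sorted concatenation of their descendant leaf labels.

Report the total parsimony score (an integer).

8

site 0, node CZ: C={A} ∪ Z={C} → {A,C} (+1)
site 0, node CPZ: CZ={A,C} ∪ P={T} → {A,C,T} (+1)
site 0, node DG: D={C} ∪ G={G} → {C,G} (+1)
site 0, node CDGPZ: CPZ={A,C,T} ∩ DG={C,G} → {C} (+0)
site 1, node CZ: C={G} ∪ Z={T} → {G,T} (+1)
site 1, node CPZ: CZ={G,T} ∪ P={C} → {C,G,T} (+1)
site 1, node DG: D={G} ∪ G={A} → {A,G} (+1)
site 1, node CDGPZ: CPZ={C,G,T} ∩ DG={A,G} → {G} (+0)
site 2, node CZ: C={G} ∪ Z={C} → {C,G} (+1)
site 2, node CPZ: CZ={C,G} ∪ P={A} → {A,C,G} (+1)
site 2, node DG: D={C} ∩ G={C} → {C} (+0)
site 2, node CDGPZ: CPZ={A,C,G} ∩ DG={C} → {C} (+0)
per-site changes: [3, 3, 2]; total = 8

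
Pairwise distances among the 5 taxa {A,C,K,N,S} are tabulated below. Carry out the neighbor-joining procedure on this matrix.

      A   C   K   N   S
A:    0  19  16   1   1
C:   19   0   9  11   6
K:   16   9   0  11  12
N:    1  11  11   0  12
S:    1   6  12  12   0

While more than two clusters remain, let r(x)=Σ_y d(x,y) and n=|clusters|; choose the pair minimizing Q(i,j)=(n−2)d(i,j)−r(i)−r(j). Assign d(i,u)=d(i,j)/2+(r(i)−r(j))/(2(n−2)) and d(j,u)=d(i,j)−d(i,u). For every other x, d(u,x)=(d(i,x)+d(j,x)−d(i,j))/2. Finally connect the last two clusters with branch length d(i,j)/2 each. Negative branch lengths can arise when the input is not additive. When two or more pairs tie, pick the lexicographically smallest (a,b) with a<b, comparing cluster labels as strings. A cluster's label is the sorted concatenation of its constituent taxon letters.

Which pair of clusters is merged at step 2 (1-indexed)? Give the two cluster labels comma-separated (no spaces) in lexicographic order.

AN,S

step 1: merge (A,N) at d=1, Q=-69; branch lengths A→5/6, N→1/6; new cluster AN
  updated: d(AN,C)=29/2, d(AN,K)=13, d(AN,S)=6
step 2: merge (AN,S) at d=6, Q=-91/2; branch lengths AN→43/8, S→5/8; new cluster ANS
  updated: d(ANS,C)=29/4, d(ANS,K)=19/2
step 3: merge (ANS,C) at d=29/4, Q=-103/4; branch lengths ANS→31/8, C→27/8; new cluster ACNS
  updated: d(ACNS,K)=45/8
step 4: merge (ACNS,K) at d=45/8; branch lengths ACNS→45/16, K→45/16; new cluster ACKNS
final tree: ((((A:5/6,N:1/6):43/8,S:5/8):31/8,C:27/8):45/16,K:45/16)
total length: 159/8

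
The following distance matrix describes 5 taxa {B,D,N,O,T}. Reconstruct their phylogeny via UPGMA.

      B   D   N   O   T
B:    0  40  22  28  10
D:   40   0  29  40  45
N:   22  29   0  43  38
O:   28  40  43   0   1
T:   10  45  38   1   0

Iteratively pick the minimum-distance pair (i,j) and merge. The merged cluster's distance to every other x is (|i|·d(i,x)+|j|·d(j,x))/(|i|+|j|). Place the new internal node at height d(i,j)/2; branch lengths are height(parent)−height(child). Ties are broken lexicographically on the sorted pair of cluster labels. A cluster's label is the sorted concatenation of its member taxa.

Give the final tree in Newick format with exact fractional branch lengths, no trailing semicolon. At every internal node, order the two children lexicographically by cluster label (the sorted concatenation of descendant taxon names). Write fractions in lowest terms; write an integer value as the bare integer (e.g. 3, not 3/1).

((B:19/2,(O:1/2,T:1/2):9):19/2,(D:29/2,N:29/2):9/2)

iteration 1: select O,T (d=1); attach at lengths (1/2, 1/2); label the merged cluster OT
  updated: d(B,OT)=19, d(D,OT)=85/2, d(N,OT)=81/2
iteration 2: select B,OT (d=19); attach at lengths (19/2, 9); label the merged cluster BOT
  updated: d(BOT,D)=125/3, d(BOT,N)=103/3
iteration 3: select D,N (d=29); attach at lengths (29/2, 29/2); label the merged cluster DN
  updated: d(BOT,DN)=38
iteration 4: select BOT,DN (d=38); attach at lengths (19/2, 9/2); label the merged cluster BDNOT
final tree: ((B:19/2,(O:1/2,T:1/2):9):19/2,(D:29/2,N:29/2):9/2)
total length: 125/2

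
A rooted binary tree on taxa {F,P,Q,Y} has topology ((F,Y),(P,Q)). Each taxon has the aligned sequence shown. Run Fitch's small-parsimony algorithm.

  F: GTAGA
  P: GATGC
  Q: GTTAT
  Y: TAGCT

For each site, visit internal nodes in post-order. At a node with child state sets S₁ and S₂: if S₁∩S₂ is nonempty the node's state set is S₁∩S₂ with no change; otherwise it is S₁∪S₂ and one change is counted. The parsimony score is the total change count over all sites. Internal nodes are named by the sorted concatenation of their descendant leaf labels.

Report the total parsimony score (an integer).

9

[col 0] FY: children F:{G}, Y:{T} ∪→ {G,T}; cost 1
[col 0] PQ: children P:{G}, Q:{G} ∩→ {G}; cost 0
[col 0] FPQY: children FY:{G,T}, PQ:{G} ∩→ {G}; cost 0
[col 1] FY: children F:{T}, Y:{A} ∪→ {A,T}; cost 1
[col 1] PQ: children P:{A}, Q:{T} ∪→ {A,T}; cost 1
[col 1] FPQY: children FY:{A,T}, PQ:{A,T} ∩→ {A,T}; cost 0
[col 2] FY: children F:{A}, Y:{G} ∪→ {A,G}; cost 1
[col 2] PQ: children P:{T}, Q:{T} ∩→ {T}; cost 0
[col 2] FPQY: children FY:{A,G}, PQ:{T} ∪→ {A,G,T}; cost 1
[col 3] FY: children F:{G}, Y:{C} ∪→ {C,G}; cost 1
[col 3] PQ: children P:{G}, Q:{A} ∪→ {A,G}; cost 1
[col 3] FPQY: children FY:{C,G}, PQ:{A,G} ∩→ {G}; cost 0
[col 4] FY: children F:{A}, Y:{T} ∪→ {A,T}; cost 1
[col 4] PQ: children P:{C}, Q:{T} ∪→ {C,T}; cost 1
[col 4] FPQY: children FY:{A,T}, PQ:{C,T} ∩→ {T}; cost 0
per-site changes: [1, 2, 2, 2, 2]; total = 9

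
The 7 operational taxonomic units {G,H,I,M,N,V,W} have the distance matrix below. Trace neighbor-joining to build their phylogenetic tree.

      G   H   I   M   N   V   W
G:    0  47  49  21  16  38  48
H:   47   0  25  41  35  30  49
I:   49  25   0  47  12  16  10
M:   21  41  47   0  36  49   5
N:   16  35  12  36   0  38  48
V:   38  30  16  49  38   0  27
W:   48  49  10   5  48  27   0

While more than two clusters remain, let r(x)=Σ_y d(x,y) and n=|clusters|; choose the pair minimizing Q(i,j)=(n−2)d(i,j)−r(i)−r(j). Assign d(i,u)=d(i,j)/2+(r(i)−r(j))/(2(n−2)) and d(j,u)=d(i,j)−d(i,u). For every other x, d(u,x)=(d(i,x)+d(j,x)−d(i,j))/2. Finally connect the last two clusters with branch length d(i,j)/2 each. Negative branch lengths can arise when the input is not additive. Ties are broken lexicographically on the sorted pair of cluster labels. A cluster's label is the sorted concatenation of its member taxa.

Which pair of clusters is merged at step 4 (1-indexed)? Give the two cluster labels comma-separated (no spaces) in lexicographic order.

1. join M+W (d=5, Q=-361) ⇒ MW; edges |M|=37/10, |W|=13/10
  updated: d(G,MW)=32, d(H,MW)=85/2, d(I,MW)=26, d(MW,N)=79/2, d(MW,V)=71/2
2. join G+N (d=16, Q=-517/2) ⇒ GN; edges |G|=211/16, |N|=45/16
  updated: d(GN,H)=33, d(GN,I)=45/2, d(GN,MW)=111/4, d(GN,V)=30
3. join GN+MW (d=111/4, Q=-647/4) ⇒ GMNW; edges |GN|=259/24, |MW|=407/24
  updated: d(GMNW,H)=191/8, d(GMNW,I)=83/8, d(GMNW,V)=151/8
4. join GMNW+H (d=191/8, Q=-337/4) ⇒ GHMNW; edges |GMNW|=11/2, |H|=147/8
  updated: d(GHMNW,I)=23/4, d(GHMNW,V)=25/2
5. join GHMNW+I (d=23/4, Q=-137/4) ⇒ GHIMNW; edges |GHMNW|=9/8, |I|=37/8
  updated: d(GHIMNW,V)=91/8
6. join GHIMNW+V (d=91/8) ⇒ GHIMNVW; edges |GHIMNW|=91/16, |V|=91/16
final tree: (((((G:211/16,N:45/16):259/24,(M:37/10,W:13/10):407/24):11/2,H:147/8):9/8,I:37/8):91/16,V:91/16)
total length: 359/4

GMNW,H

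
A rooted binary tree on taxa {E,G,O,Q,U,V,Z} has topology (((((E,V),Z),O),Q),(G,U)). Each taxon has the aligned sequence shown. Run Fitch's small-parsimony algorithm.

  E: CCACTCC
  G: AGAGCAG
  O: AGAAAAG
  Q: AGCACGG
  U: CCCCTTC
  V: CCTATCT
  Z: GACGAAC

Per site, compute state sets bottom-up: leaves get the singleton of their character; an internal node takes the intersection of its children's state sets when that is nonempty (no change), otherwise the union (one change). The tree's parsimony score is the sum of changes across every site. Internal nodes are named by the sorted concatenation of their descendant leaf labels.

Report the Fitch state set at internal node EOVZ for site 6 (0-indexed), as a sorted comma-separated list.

site 0, node EV: E={C} ∩ V={C} → {C} (+0)
site 0, node EVZ: EV={C} ∪ Z={G} → {C,G} (+1)
site 0, node EOVZ: EVZ={C,G} ∪ O={A} → {A,C,G} (+1)
site 0, node EOQVZ: EOVZ={A,C,G} ∩ Q={A} → {A} (+0)
site 0, node GU: G={A} ∪ U={C} → {A,C} (+1)
site 0, node EGOQUVZ: EOQVZ={A} ∩ GU={A,C} → {A} (+0)
site 1, node EV: E={C} ∩ V={C} → {C} (+0)
site 1, node EVZ: EV={C} ∪ Z={A} → {A,C} (+1)
site 1, node EOVZ: EVZ={A,C} ∪ O={G} → {A,C,G} (+1)
site 1, node EOQVZ: EOVZ={A,C,G} ∩ Q={G} → {G} (+0)
site 1, node GU: G={G} ∪ U={C} → {C,G} (+1)
site 1, node EGOQUVZ: EOQVZ={G} ∩ GU={C,G} → {G} (+0)
site 2, node EV: E={A} ∪ V={T} → {A,T} (+1)
site 2, node EVZ: EV={A,T} ∪ Z={C} → {A,C,T} (+1)
site 2, node EOVZ: EVZ={A,C,T} ∩ O={A} → {A} (+0)
site 2, node EOQVZ: EOVZ={A} ∪ Q={C} → {A,C} (+1)
site 2, node GU: G={A} ∪ U={C} → {A,C} (+1)
site 2, node EGOQUVZ: EOQVZ={A,C} ∩ GU={A,C} → {A,C} (+0)
site 3, node EV: E={C} ∪ V={A} → {A,C} (+1)
site 3, node EVZ: EV={A,C} ∪ Z={G} → {A,C,G} (+1)
site 3, node EOVZ: EVZ={A,C,G} ∩ O={A} → {A} (+0)
site 3, node EOQVZ: EOVZ={A} ∩ Q={A} → {A} (+0)
site 3, node GU: G={G} ∪ U={C} → {C,G} (+1)
site 3, node EGOQUVZ: EOQVZ={A} ∪ GU={C,G} → {A,C,G} (+1)
site 4, node EV: E={T} ∩ V={T} → {T} (+0)
site 4, node EVZ: EV={T} ∪ Z={A} → {A,T} (+1)
site 4, node EOVZ: EVZ={A,T} ∩ O={A} → {A} (+0)
site 4, node EOQVZ: EOVZ={A} ∪ Q={C} → {A,C} (+1)
site 4, node GU: G={C} ∪ U={T} → {C,T} (+1)
site 4, node EGOQUVZ: EOQVZ={A,C} ∩ GU={C,T} → {C} (+0)
site 5, node EV: E={C} ∩ V={C} → {C} (+0)
site 5, node EVZ: EV={C} ∪ Z={A} → {A,C} (+1)
site 5, node EOVZ: EVZ={A,C} ∩ O={A} → {A} (+0)
site 5, node EOQVZ: EOVZ={A} ∪ Q={G} → {A,G} (+1)
site 5, node GU: G={A} ∪ U={T} → {A,T} (+1)
site 5, node EGOQUVZ: EOQVZ={A,G} ∩ GU={A,T} → {A} (+0)
site 6, node EV: E={C} ∪ V={T} → {C,T} (+1)
site 6, node EVZ: EV={C,T} ∩ Z={C} → {C} (+0)
site 6, node EOVZ: EVZ={C} ∪ O={G} → {C,G} (+1)
site 6, node EOQVZ: EOVZ={C,G} ∩ Q={G} → {G} (+0)
site 6, node GU: G={G} ∪ U={C} → {C,G} (+1)
site 6, node EGOQUVZ: EOQVZ={G} ∩ GU={C,G} → {G} (+0)
per-site changes: [3, 3, 4, 4, 3, 3, 3]; total = 23

C,G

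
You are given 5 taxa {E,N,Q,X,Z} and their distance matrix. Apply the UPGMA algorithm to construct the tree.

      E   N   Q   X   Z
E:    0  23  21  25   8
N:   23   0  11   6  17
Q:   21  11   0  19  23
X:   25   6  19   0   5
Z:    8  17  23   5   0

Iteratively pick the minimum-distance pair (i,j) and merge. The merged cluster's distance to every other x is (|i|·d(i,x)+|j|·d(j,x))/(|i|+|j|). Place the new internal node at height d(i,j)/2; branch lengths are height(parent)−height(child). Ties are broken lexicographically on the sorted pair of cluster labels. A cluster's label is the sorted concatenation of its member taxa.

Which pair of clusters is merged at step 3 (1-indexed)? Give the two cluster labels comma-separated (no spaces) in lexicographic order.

step 1: merge (X,Z) at d=5; branch lengths X→5/2, Z→5/2; new cluster XZ
  updated: d(E,XZ)=33/2, d(N,XZ)=23/2, d(Q,XZ)=21
step 2: merge (N,Q) at d=11; branch lengths N→11/2, Q→11/2; new cluster NQ
  updated: d(E,NQ)=22, d(NQ,XZ)=65/4
step 3: merge (NQ,XZ) at d=65/4; branch lengths NQ→21/8, XZ→45/8; new cluster NQXZ
  updated: d(E,NQXZ)=77/4
step 4: merge (E,NQXZ) at d=77/4; branch lengths E→77/8, NQXZ→3/2; new cluster ENQXZ
final tree: (E:77/8,((N:11/2,Q:11/2):21/8,(X:5/2,Z:5/2):45/8):3/2)
total length: 283/8

NQ,XZ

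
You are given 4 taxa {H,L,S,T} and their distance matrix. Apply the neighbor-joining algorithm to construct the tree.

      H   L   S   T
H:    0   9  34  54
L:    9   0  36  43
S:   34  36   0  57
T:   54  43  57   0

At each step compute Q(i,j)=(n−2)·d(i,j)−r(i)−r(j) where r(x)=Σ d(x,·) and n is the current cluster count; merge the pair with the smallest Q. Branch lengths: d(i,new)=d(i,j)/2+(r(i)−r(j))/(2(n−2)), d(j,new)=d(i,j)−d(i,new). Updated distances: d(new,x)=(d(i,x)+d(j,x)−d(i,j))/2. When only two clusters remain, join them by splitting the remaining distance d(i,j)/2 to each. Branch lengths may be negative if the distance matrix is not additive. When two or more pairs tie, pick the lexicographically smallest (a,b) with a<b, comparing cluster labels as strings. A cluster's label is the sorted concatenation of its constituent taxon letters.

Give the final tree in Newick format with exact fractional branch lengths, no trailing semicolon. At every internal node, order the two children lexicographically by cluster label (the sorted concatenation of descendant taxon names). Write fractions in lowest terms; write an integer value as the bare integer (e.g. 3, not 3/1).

(((H:27/4,L:9/4):35/4,S:87/4):141/8,T:141/8)

step 1: merge (H,L) at d=9, Q=-167; branch lengths H→27/4, L→9/4; new cluster HL
  updated: d(HL,S)=61/2, d(HL,T)=44
step 2: merge (HL,S) at d=61/2, Q=-263/2; branch lengths HL→35/4, S→87/4; new cluster HLS
  updated: d(HLS,T)=141/4
step 3: merge (HLS,T) at d=141/4; branch lengths HLS→141/8, T→141/8; new cluster HLST
final tree: (((H:27/4,L:9/4):35/4,S:87/4):141/8,T:141/8)
total length: 299/4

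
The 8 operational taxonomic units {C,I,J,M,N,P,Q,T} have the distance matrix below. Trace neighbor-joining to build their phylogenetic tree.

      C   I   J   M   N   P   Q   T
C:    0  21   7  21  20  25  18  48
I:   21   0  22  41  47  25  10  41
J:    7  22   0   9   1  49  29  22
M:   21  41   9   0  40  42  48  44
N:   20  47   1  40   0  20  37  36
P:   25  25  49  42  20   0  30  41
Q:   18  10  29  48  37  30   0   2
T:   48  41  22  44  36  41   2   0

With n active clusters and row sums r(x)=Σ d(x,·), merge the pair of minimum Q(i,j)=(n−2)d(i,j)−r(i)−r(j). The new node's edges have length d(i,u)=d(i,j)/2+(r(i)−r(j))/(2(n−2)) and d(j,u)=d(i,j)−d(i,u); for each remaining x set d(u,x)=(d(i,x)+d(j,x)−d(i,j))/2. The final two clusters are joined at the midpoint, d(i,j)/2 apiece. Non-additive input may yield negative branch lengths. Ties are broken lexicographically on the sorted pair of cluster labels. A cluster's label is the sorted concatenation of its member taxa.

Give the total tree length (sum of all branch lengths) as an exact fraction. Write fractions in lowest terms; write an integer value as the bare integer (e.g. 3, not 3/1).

1. join Q+T (d=2, Q=-396) ⇒ QT; edges |Q|=-4, |T|=6
  updated: d(C,QT)=32, d(I,QT)=49/2, d(J,QT)=49/2, d(M,QT)=45, d(N,QT)=71/2, d(P,QT)=69/2
2. join J+N (d=1, Q=-271) ⇒ JN; edges |J|=-23/5, |N|=28/5
  updated: d(C,JN)=13, d(I,JN)=34, d(JN,M)=24, d(JN,P)=34, d(JN,QT)=59/2
3. join I+QT (d=49/2, Q=-213) ⇒ IQT; edges |I|=39/4, |QT|=59/4
  updated: d(C,IQT)=57/4, d(IQT,JN)=39/2, d(IQT,M)=123/4, d(IQT,P)=35/2
4. join IQT+P (d=35/2, Q=-148) ⇒ IPQT; edges |IQT|=8/3, |P|=89/6
  updated: d(C,IPQT)=87/8, d(IPQT,JN)=18, d(IPQT,M)=221/8
5. join C+IPQT (d=87/8, Q=-637/8) ⇒ CIPQT; edges |C|=81/32, |IPQT|=267/32
  updated: d(CIPQT,JN)=161/16, d(CIPQT,M)=151/8
6. join CIPQT+JN (d=161/16, Q=-847/16) ⇒ CIJNPQT; edges |CIPQT|=79/32, |JN|=243/32
  updated: d(CIJNPQT,M)=525/32
7. join CIJNPQT+M (d=525/32) ⇒ CIJMNPQT; edges |CIJNPQT|=525/64, |M|=525/64
final tree: (((C:81/32,((I:39/4,(Q:-4,T:6):59/4):8/3,P:89/6):267/32):79/32,(J:-23/5,N:28/5):243/32):525/64,M:525/64)
total length: 2635/32

2635/32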